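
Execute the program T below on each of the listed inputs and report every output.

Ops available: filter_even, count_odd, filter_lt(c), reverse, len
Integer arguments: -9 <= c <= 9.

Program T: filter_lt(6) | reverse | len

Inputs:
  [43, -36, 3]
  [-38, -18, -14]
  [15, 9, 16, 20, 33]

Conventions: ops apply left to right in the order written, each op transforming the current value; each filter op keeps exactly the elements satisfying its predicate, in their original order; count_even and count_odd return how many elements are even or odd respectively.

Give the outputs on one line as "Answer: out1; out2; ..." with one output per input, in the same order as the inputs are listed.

Execution, op by op:
  [43, -36, 3] -> [-36, 3] -> [3, -36] -> 2
  [-38, -18, -14] -> [-38, -18, -14] -> [-14, -18, -38] -> 3
  [15, 9, 16, 20, 33] -> [] -> [] -> 0

2; 3; 0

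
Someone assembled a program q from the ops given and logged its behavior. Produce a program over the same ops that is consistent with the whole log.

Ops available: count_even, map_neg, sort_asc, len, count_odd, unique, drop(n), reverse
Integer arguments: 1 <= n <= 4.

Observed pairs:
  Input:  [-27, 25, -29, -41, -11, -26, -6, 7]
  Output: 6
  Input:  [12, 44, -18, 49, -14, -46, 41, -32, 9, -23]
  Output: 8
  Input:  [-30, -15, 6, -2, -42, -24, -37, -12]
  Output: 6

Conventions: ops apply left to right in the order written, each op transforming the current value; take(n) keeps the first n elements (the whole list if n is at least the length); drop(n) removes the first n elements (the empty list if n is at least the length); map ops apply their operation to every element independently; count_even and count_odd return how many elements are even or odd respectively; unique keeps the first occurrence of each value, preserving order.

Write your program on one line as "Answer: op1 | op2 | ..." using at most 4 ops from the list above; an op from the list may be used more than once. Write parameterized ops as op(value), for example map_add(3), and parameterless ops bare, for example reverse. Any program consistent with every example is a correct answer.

drop(2) | map_neg | len

Check, running the answer program on each example:
  [-27, 25, -29, -41, -11, -26, -6, 7] -> [-29, -41, -11, -26, -6, 7] -> [29, 41, 11, 26, 6, -7] -> 6
  [12, 44, -18, 49, -14, -46, 41, -32, 9, -23] -> [-18, 49, -14, -46, 41, -32, 9, -23] -> [18, -49, 14, 46, -41, 32, -9, 23] -> 8
  [-30, -15, 6, -2, -42, -24, -37, -12] -> [6, -2, -42, -24, -37, -12] -> [-6, 2, 42, 24, 37, 12] -> 6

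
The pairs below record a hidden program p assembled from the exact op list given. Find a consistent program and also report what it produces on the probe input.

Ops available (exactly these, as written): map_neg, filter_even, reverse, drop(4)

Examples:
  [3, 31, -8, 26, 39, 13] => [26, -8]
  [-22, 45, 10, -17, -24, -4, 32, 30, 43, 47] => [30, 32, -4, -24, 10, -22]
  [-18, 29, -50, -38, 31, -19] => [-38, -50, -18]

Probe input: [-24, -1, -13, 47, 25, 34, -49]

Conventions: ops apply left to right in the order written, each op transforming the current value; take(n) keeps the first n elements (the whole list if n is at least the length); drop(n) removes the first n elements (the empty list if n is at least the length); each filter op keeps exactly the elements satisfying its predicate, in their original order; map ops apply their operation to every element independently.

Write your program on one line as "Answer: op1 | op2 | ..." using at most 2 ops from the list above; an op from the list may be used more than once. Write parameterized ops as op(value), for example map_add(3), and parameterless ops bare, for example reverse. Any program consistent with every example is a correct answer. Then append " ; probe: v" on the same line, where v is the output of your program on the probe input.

filter_even | reverse ; probe: [34, -24]

Check, running the answer program on each example:
  [3, 31, -8, 26, 39, 13] -> [-8, 26] -> [26, -8]
  [-22, 45, 10, -17, -24, -4, 32, 30, 43, 47] -> [-22, 10, -24, -4, 32, 30] -> [30, 32, -4, -24, 10, -22]
  [-18, 29, -50, -38, 31, -19] -> [-18, -50, -38] -> [-38, -50, -18]
  probe: [-24, -1, -13, 47, 25, 34, -49] -> [-24, 34] -> [34, -24]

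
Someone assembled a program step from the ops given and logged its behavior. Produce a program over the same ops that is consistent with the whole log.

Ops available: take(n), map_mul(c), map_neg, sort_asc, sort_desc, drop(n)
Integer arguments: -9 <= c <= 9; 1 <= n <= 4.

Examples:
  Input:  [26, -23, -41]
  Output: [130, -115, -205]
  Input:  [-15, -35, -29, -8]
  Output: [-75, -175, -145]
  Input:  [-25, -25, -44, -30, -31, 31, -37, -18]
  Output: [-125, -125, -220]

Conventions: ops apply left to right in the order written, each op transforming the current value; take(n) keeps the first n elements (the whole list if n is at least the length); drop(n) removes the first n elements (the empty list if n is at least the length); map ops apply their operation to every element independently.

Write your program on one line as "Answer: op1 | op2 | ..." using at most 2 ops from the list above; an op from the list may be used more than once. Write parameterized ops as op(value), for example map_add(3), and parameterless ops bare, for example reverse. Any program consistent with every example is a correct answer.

take(3) | map_mul(5)

Check, running the answer program on each example:
  [26, -23, -41] -> [26, -23, -41] -> [130, -115, -205]
  [-15, -35, -29, -8] -> [-15, -35, -29] -> [-75, -175, -145]
  [-25, -25, -44, -30, -31, 31, -37, -18] -> [-25, -25, -44] -> [-125, -125, -220]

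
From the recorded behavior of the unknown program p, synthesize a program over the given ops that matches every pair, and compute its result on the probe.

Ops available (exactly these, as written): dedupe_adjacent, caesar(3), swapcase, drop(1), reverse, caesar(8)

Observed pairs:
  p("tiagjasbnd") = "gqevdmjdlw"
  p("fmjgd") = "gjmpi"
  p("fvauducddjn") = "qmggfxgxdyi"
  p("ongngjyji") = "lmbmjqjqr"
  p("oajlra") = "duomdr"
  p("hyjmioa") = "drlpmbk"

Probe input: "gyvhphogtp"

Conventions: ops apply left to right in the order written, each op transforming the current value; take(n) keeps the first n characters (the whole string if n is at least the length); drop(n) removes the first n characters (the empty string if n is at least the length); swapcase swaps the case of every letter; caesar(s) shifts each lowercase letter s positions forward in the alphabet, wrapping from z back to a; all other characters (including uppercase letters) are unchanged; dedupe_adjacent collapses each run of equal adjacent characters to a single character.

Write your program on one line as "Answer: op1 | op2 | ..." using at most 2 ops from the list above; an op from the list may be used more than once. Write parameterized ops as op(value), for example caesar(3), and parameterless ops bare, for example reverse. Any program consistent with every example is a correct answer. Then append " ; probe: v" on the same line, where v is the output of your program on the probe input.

reverse | caesar(3) ; probe: "swjrkskybj"

Check, running the answer program on each example:
  "tiagjasbnd" -> "dnbsajgait" -> "gqevdmjdlw"
  "fmjgd" -> "dgjmf" -> "gjmpi"
  "fvauducddjn" -> "njddcuduavf" -> "qmggfxgxdyi"
  "ongngjyji" -> "ijyjgngno" -> "lmbmjqjqr"
  "oajlra" -> "arljao" -> "duomdr"
  "hyjmioa" -> "aoimjyh" -> "drlpmbk"
  probe: "gyvhphogtp" -> "ptgohphvyg" -> "swjrkskybj"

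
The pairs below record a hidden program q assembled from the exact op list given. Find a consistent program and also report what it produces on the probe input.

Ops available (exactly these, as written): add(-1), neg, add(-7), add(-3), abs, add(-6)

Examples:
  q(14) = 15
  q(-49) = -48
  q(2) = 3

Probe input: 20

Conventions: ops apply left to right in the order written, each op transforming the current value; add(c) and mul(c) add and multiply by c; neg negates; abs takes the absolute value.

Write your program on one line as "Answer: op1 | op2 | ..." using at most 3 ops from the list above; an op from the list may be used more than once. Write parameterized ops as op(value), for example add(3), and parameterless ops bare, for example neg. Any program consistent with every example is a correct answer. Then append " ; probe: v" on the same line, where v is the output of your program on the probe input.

neg | add(-1) | neg ; probe: 21

Check, running the answer program on each example:
  14 -> -14 -> -15 -> 15
  -49 -> 49 -> 48 -> -48
  2 -> -2 -> -3 -> 3
  probe: 20 -> -20 -> -21 -> 21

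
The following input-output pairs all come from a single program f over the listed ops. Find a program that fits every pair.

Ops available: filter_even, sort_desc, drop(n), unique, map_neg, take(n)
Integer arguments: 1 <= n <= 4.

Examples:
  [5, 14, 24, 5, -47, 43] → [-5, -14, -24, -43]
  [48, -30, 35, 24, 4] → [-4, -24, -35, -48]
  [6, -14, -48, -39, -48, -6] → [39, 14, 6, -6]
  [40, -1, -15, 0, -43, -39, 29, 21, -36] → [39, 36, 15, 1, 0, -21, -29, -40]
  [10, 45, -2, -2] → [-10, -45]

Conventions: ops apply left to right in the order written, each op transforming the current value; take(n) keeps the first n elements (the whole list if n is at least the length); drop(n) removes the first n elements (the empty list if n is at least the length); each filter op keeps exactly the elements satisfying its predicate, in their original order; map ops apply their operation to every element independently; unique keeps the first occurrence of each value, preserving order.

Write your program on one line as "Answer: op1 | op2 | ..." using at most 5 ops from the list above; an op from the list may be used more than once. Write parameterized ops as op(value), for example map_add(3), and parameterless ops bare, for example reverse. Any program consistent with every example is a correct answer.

sort_desc | unique | map_neg | sort_desc | drop(1)

Check, running the answer program on each example:
  [5, 14, 24, 5, -47, 43] -> [43, 24, 14, 5, 5, -47] -> [43, 24, 14, 5, -47] -> [-43, -24, -14, -5, 47] -> [47, -5, -14, -24, -43] -> [-5, -14, -24, -43]
  [48, -30, 35, 24, 4] -> [48, 35, 24, 4, -30] -> [48, 35, 24, 4, -30] -> [-48, -35, -24, -4, 30] -> [30, -4, -24, -35, -48] -> [-4, -24, -35, -48]
  [6, -14, -48, -39, -48, -6] -> [6, -6, -14, -39, -48, -48] -> [6, -6, -14, -39, -48] -> [-6, 6, 14, 39, 48] -> [48, 39, 14, 6, -6] -> [39, 14, 6, -6]
  [40, -1, -15, 0, -43, -39, 29, 21, -36] -> [40, 29, 21, 0, -1, -15, -36, -39, -43] -> [40, 29, 21, 0, -1, -15, -36, -39, -43] -> [-40, -29, -21, 0, 1, 15, 36, 39, 43] -> [43, 39, 36, 15, 1, 0, -21, -29, -40] -> [39, 36, 15, 1, 0, -21, -29, -40]
  [10, 45, -2, -2] -> [45, 10, -2, -2] -> [45, 10, -2] -> [-45, -10, 2] -> [2, -10, -45] -> [-10, -45]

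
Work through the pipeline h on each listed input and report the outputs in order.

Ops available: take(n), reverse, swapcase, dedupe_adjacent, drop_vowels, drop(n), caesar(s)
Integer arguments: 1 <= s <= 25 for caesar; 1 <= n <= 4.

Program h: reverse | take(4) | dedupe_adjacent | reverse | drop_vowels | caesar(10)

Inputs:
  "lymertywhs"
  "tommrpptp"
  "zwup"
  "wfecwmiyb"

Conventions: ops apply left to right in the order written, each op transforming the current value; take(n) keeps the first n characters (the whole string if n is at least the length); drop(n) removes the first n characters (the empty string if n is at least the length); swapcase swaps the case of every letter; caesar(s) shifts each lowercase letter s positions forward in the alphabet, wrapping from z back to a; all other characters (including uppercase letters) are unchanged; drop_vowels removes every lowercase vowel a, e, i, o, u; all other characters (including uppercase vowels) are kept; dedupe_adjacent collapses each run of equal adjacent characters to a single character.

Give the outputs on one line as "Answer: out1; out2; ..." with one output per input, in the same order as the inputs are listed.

"igrc"; "zdz"; "jgz"; "wil"

Execution, op by op:
  "lymertywhs" -> "shwytremyl" -> "shwy" -> "shwy" -> "ywhs" -> "ywhs" -> "igrc"
  "tommrpptp" -> "ptpprmmot" -> "ptpp" -> "ptp" -> "ptp" -> "ptp" -> "zdz"
  "zwup" -> "puwz" -> "puwz" -> "puwz" -> "zwup" -> "zwp" -> "jgz"
  "wfecwmiyb" -> "byimwcefw" -> "byim" -> "byim" -> "miyb" -> "myb" -> "wil"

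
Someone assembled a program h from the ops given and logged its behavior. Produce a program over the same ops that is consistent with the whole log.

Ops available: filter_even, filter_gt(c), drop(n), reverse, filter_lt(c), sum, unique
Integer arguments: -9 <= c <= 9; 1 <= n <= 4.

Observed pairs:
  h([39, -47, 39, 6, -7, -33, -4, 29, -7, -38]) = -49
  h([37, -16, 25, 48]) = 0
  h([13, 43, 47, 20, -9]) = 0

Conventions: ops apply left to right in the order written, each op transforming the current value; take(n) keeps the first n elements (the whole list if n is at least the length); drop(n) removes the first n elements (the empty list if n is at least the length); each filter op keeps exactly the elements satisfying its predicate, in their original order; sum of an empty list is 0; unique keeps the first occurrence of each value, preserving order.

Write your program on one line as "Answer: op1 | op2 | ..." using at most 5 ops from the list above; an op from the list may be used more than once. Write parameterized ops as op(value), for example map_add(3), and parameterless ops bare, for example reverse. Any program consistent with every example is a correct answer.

drop(4) | drop(2) | filter_lt(7) | sum

Check, running the answer program on each example:
  [39, -47, 39, 6, -7, -33, -4, 29, -7, -38] -> [-7, -33, -4, 29, -7, -38] -> [-4, 29, -7, -38] -> [-4, -7, -38] -> -49
  [37, -16, 25, 48] -> [] -> [] -> [] -> 0
  [13, 43, 47, 20, -9] -> [-9] -> [] -> [] -> 0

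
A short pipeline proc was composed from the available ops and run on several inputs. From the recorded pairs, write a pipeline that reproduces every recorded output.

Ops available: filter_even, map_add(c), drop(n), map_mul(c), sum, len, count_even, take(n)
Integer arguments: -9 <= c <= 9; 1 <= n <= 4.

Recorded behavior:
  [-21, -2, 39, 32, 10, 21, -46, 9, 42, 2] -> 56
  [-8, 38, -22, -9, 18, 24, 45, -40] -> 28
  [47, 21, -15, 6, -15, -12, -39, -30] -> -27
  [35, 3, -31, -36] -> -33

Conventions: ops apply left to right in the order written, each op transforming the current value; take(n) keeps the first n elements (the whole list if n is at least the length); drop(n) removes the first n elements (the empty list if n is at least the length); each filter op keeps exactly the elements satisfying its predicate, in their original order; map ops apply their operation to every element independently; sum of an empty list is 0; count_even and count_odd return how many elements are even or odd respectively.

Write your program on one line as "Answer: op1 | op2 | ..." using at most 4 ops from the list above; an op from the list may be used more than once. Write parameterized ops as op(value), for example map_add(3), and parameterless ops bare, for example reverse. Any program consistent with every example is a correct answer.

filter_even | map_add(3) | sum

Check, running the answer program on each example:
  [-21, -2, 39, 32, 10, 21, -46, 9, 42, 2] -> [-2, 32, 10, -46, 42, 2] -> [1, 35, 13, -43, 45, 5] -> 56
  [-8, 38, -22, -9, 18, 24, 45, -40] -> [-8, 38, -22, 18, 24, -40] -> [-5, 41, -19, 21, 27, -37] -> 28
  [47, 21, -15, 6, -15, -12, -39, -30] -> [6, -12, -30] -> [9, -9, -27] -> -27
  [35, 3, -31, -36] -> [-36] -> [-33] -> -33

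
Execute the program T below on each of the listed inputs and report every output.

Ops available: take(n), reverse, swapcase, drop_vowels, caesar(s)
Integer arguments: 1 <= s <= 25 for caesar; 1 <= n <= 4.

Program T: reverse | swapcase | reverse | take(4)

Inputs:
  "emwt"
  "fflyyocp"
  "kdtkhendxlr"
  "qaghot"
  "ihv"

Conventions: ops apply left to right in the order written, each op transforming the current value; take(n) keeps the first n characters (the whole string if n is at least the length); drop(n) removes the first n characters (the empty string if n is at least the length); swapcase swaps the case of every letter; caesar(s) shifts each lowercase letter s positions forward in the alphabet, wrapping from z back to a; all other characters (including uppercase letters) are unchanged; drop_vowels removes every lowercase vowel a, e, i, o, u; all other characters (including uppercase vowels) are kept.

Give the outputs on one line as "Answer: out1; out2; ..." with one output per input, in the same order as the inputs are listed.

Execution, op by op:
  "emwt" -> "twme" -> "TWME" -> "EMWT" -> "EMWT"
  "fflyyocp" -> "pcoyylff" -> "PCOYYLFF" -> "FFLYYOCP" -> "FFLY"
  "kdtkhendxlr" -> "rlxdnehktdk" -> "RLXDNEHKTDK" -> "KDTKHENDXLR" -> "KDTK"
  "qaghot" -> "tohgaq" -> "TOHGAQ" -> "QAGHOT" -> "QAGH"
  "ihv" -> "vhi" -> "VHI" -> "IHV" -> "IHV"

"EMWT"; "FFLY"; "KDTK"; "QAGH"; "IHV"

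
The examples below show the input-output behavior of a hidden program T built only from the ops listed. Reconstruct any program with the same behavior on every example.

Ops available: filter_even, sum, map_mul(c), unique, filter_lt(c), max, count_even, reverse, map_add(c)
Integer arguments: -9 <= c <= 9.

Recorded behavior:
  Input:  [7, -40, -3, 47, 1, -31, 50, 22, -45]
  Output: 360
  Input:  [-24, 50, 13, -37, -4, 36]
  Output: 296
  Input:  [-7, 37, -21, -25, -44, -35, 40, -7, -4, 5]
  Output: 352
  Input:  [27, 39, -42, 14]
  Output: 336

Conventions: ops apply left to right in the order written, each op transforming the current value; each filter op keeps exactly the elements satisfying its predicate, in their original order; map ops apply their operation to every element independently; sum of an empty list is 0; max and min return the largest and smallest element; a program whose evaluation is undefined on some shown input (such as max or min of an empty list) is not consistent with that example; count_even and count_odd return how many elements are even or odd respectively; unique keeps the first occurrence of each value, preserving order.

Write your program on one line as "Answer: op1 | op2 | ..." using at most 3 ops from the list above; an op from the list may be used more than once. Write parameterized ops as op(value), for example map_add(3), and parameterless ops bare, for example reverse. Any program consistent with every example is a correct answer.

map_mul(-8) | max

Check, running the answer program on each example:
  [7, -40, -3, 47, 1, -31, 50, 22, -45] -> [-56, 320, 24, -376, -8, 248, -400, -176, 360] -> 360
  [-24, 50, 13, -37, -4, 36] -> [192, -400, -104, 296, 32, -288] -> 296
  [-7, 37, -21, -25, -44, -35, 40, -7, -4, 5] -> [56, -296, 168, 200, 352, 280, -320, 56, 32, -40] -> 352
  [27, 39, -42, 14] -> [-216, -312, 336, -112] -> 336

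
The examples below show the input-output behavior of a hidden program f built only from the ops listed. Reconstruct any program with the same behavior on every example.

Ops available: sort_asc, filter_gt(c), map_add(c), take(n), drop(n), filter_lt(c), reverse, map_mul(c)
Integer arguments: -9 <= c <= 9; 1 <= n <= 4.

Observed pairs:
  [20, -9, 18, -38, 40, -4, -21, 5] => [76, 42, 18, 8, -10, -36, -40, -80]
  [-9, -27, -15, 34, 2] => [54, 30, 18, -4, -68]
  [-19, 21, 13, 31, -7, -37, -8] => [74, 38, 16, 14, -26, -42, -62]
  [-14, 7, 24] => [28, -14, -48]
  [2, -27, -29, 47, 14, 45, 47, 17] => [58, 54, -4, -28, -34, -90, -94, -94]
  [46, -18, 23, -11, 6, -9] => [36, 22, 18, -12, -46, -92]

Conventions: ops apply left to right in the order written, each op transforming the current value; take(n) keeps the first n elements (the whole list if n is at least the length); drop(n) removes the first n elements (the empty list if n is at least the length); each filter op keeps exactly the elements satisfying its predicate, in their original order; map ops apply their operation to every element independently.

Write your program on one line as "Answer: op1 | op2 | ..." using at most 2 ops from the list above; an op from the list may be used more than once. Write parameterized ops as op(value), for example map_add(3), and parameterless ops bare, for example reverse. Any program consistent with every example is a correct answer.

sort_asc | map_mul(-2)

Check, running the answer program on each example:
  [20, -9, 18, -38, 40, -4, -21, 5] -> [-38, -21, -9, -4, 5, 18, 20, 40] -> [76, 42, 18, 8, -10, -36, -40, -80]
  [-9, -27, -15, 34, 2] -> [-27, -15, -9, 2, 34] -> [54, 30, 18, -4, -68]
  [-19, 21, 13, 31, -7, -37, -8] -> [-37, -19, -8, -7, 13, 21, 31] -> [74, 38, 16, 14, -26, -42, -62]
  [-14, 7, 24] -> [-14, 7, 24] -> [28, -14, -48]
  [2, -27, -29, 47, 14, 45, 47, 17] -> [-29, -27, 2, 14, 17, 45, 47, 47] -> [58, 54, -4, -28, -34, -90, -94, -94]
  [46, -18, 23, -11, 6, -9] -> [-18, -11, -9, 6, 23, 46] -> [36, 22, 18, -12, -46, -92]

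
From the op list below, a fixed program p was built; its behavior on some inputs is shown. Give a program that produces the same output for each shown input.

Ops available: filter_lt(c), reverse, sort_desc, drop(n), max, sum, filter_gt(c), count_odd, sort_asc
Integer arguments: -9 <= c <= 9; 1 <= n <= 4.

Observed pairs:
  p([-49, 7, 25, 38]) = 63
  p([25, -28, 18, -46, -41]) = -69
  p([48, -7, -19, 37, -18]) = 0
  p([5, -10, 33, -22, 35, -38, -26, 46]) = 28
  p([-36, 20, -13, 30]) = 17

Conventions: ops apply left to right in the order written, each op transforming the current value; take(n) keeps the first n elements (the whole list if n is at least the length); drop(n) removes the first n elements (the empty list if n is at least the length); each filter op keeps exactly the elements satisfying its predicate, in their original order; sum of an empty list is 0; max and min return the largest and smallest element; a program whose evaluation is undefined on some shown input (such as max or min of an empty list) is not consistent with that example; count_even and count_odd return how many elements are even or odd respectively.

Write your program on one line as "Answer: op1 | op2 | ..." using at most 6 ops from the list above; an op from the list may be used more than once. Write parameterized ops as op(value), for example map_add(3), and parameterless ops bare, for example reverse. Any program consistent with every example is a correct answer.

drop(2) | reverse | sort_asc | reverse | sum

Check, running the answer program on each example:
  [-49, 7, 25, 38] -> [25, 38] -> [38, 25] -> [25, 38] -> [38, 25] -> 63
  [25, -28, 18, -46, -41] -> [18, -46, -41] -> [-41, -46, 18] -> [-46, -41, 18] -> [18, -41, -46] -> -69
  [48, -7, -19, 37, -18] -> [-19, 37, -18] -> [-18, 37, -19] -> [-19, -18, 37] -> [37, -18, -19] -> 0
  [5, -10, 33, -22, 35, -38, -26, 46] -> [33, -22, 35, -38, -26, 46] -> [46, -26, -38, 35, -22, 33] -> [-38, -26, -22, 33, 35, 46] -> [46, 35, 33, -22, -26, -38] -> 28
  [-36, 20, -13, 30] -> [-13, 30] -> [30, -13] -> [-13, 30] -> [30, -13] -> 17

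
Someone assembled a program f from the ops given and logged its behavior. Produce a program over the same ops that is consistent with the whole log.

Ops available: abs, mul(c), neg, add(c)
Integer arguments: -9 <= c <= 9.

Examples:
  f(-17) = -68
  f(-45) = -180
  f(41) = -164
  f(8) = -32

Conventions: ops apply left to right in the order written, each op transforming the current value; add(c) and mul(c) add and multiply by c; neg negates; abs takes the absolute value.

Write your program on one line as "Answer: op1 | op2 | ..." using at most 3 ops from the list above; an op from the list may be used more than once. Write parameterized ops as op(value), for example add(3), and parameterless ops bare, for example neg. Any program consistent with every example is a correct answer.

mul(4) | abs | neg

Check, running the answer program on each example:
  -17 -> -68 -> 68 -> -68
  -45 -> -180 -> 180 -> -180
  41 -> 164 -> 164 -> -164
  8 -> 32 -> 32 -> -32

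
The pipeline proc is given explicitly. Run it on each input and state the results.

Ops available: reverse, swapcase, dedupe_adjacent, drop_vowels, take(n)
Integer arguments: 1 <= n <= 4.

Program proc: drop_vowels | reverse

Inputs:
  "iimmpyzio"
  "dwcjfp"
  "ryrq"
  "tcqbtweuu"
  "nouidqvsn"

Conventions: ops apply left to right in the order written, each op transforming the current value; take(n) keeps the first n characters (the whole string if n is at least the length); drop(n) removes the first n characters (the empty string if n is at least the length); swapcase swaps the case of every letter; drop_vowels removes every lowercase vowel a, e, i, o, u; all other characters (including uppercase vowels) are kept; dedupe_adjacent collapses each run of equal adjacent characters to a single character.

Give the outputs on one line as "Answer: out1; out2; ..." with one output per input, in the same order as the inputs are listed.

"zypmm"; "pfjcwd"; "qryr"; "wtbqct"; "nsvqdn"

Execution, op by op:
  "iimmpyzio" -> "mmpyz" -> "zypmm"
  "dwcjfp" -> "dwcjfp" -> "pfjcwd"
  "ryrq" -> "ryrq" -> "qryr"
  "tcqbtweuu" -> "tcqbtw" -> "wtbqct"
  "nouidqvsn" -> "ndqvsn" -> "nsvqdn"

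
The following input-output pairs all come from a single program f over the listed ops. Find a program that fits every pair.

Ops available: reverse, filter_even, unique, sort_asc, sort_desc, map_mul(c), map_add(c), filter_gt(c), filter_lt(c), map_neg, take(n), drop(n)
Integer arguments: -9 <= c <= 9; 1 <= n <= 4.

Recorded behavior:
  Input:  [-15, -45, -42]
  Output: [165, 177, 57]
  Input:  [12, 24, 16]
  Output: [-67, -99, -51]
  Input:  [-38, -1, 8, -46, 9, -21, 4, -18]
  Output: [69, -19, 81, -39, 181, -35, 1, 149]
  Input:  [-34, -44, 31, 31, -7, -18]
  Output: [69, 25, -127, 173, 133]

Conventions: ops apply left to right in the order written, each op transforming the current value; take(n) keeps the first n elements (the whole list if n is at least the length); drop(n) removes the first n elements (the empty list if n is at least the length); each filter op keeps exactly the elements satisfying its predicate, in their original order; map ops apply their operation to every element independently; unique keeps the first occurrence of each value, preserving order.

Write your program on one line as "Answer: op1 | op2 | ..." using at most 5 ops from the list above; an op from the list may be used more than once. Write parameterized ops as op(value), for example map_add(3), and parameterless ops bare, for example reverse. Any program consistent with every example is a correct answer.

map_mul(-4) | map_add(-3) | unique | reverse

Check, running the answer program on each example:
  [-15, -45, -42] -> [60, 180, 168] -> [57, 177, 165] -> [57, 177, 165] -> [165, 177, 57]
  [12, 24, 16] -> [-48, -96, -64] -> [-51, -99, -67] -> [-51, -99, -67] -> [-67, -99, -51]
  [-38, -1, 8, -46, 9, -21, 4, -18] -> [152, 4, -32, 184, -36, 84, -16, 72] -> [149, 1, -35, 181, -39, 81, -19, 69] -> [149, 1, -35, 181, -39, 81, -19, 69] -> [69, -19, 81, -39, 181, -35, 1, 149]
  [-34, -44, 31, 31, -7, -18] -> [136, 176, -124, -124, 28, 72] -> [133, 173, -127, -127, 25, 69] -> [133, 173, -127, 25, 69] -> [69, 25, -127, 173, 133]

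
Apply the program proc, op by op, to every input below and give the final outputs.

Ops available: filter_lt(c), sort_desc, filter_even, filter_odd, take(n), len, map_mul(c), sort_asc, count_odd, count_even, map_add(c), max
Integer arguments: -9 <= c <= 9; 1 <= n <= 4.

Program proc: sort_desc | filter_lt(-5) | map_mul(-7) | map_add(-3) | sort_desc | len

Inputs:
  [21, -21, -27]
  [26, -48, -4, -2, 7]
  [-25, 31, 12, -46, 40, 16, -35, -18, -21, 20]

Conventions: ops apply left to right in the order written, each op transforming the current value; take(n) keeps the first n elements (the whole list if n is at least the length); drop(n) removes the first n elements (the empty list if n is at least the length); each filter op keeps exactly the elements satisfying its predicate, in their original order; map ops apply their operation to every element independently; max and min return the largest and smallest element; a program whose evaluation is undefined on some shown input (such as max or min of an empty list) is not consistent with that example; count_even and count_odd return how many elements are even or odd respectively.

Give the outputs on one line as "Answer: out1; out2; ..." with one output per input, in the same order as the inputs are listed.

Execution, op by op:
  [21, -21, -27] -> [21, -21, -27] -> [-21, -27] -> [147, 189] -> [144, 186] -> [186, 144] -> 2
  [26, -48, -4, -2, 7] -> [26, 7, -2, -4, -48] -> [-48] -> [336] -> [333] -> [333] -> 1
  [-25, 31, 12, -46, 40, 16, -35, -18, -21, 20] -> [40, 31, 20, 16, 12, -18, -21, -25, -35, -46] -> [-18, -21, -25, -35, -46] -> [126, 147, 175, 245, 322] -> [123, 144, 172, 242, 319] -> [319, 242, 172, 144, 123] -> 5

2; 1; 5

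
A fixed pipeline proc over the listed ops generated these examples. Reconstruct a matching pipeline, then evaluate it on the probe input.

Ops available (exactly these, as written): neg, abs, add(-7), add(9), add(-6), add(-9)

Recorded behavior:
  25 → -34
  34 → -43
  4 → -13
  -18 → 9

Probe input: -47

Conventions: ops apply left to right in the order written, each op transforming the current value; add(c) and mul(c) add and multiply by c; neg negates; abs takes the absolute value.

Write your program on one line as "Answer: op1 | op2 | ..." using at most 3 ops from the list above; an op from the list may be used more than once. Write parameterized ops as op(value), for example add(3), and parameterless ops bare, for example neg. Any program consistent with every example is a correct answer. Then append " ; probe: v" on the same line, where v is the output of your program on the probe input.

add(9) | neg ; probe: 38

Check, running the answer program on each example:
  25 -> 34 -> -34
  34 -> 43 -> -43
  4 -> 13 -> -13
  -18 -> -9 -> 9
  probe: -47 -> -38 -> 38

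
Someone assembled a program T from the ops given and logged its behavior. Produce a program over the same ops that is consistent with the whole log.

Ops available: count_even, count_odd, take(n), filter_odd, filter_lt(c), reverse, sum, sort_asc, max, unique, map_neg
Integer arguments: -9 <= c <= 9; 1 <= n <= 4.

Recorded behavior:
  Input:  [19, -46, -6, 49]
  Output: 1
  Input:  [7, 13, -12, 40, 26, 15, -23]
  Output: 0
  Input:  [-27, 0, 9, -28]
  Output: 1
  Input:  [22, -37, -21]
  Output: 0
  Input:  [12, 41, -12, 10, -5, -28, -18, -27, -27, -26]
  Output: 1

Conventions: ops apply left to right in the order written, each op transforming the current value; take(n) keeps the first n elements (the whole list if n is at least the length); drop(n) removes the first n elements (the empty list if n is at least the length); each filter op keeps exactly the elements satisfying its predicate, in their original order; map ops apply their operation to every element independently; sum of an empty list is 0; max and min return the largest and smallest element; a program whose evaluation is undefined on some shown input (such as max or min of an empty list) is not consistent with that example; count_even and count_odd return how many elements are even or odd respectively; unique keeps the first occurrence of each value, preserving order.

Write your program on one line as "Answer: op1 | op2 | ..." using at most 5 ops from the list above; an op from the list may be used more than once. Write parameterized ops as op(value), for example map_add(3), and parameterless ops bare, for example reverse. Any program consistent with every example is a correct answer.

reverse | take(2) | filter_lt(1) | map_neg | count_even

Check, running the answer program on each example:
  [19, -46, -6, 49] -> [49, -6, -46, 19] -> [49, -6] -> [-6] -> [6] -> 1
  [7, 13, -12, 40, 26, 15, -23] -> [-23, 15, 26, 40, -12, 13, 7] -> [-23, 15] -> [-23] -> [23] -> 0
  [-27, 0, 9, -28] -> [-28, 9, 0, -27] -> [-28, 9] -> [-28] -> [28] -> 1
  [22, -37, -21] -> [-21, -37, 22] -> [-21, -37] -> [-21, -37] -> [21, 37] -> 0
  [12, 41, -12, 10, -5, -28, -18, -27, -27, -26] -> [-26, -27, -27, -18, -28, -5, 10, -12, 41, 12] -> [-26, -27] -> [-26, -27] -> [26, 27] -> 1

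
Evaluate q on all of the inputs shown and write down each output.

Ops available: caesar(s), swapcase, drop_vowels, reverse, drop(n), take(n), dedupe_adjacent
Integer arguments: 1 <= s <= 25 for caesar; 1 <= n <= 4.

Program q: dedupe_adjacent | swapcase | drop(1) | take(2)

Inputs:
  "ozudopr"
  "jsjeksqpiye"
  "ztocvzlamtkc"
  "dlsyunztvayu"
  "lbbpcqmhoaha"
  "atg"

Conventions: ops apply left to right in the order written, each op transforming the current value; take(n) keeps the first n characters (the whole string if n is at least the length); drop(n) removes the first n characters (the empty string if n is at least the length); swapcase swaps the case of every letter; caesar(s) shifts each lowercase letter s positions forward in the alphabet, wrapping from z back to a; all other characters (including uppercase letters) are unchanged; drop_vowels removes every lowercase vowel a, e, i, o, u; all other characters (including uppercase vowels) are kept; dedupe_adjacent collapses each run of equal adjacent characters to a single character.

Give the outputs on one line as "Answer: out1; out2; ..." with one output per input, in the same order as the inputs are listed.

Execution, op by op:
  "ozudopr" -> "ozudopr" -> "OZUDOPR" -> "ZUDOPR" -> "ZU"
  "jsjeksqpiye" -> "jsjeksqpiye" -> "JSJEKSQPIYE" -> "SJEKSQPIYE" -> "SJ"
  "ztocvzlamtkc" -> "ztocvzlamtkc" -> "ZTOCVZLAMTKC" -> "TOCVZLAMTKC" -> "TO"
  "dlsyunztvayu" -> "dlsyunztvayu" -> "DLSYUNZTVAYU" -> "LSYUNZTVAYU" -> "LS"
  "lbbpcqmhoaha" -> "lbpcqmhoaha" -> "LBPCQMHOAHA" -> "BPCQMHOAHA" -> "BP"
  "atg" -> "atg" -> "ATG" -> "TG" -> "TG"

"ZU"; "SJ"; "TO"; "LS"; "BP"; "TG"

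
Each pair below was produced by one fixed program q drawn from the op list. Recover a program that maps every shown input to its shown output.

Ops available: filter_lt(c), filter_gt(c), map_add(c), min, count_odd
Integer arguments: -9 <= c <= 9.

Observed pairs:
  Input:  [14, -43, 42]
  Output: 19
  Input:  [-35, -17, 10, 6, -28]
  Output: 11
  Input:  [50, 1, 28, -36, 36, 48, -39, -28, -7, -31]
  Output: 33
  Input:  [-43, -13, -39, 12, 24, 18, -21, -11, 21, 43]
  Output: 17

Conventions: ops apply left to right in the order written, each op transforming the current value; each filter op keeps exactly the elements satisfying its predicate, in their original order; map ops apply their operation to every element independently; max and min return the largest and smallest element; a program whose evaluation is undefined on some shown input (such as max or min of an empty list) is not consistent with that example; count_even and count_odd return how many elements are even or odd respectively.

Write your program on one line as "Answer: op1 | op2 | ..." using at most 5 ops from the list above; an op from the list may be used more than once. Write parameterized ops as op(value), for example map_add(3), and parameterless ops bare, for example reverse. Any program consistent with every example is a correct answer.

filter_gt(-2) | filter_gt(5) | map_add(5) | min

Check, running the answer program on each example:
  [14, -43, 42] -> [14, 42] -> [14, 42] -> [19, 47] -> 19
  [-35, -17, 10, 6, -28] -> [10, 6] -> [10, 6] -> [15, 11] -> 11
  [50, 1, 28, -36, 36, 48, -39, -28, -7, -31] -> [50, 1, 28, 36, 48] -> [50, 28, 36, 48] -> [55, 33, 41, 53] -> 33
  [-43, -13, -39, 12, 24, 18, -21, -11, 21, 43] -> [12, 24, 18, 21, 43] -> [12, 24, 18, 21, 43] -> [17, 29, 23, 26, 48] -> 17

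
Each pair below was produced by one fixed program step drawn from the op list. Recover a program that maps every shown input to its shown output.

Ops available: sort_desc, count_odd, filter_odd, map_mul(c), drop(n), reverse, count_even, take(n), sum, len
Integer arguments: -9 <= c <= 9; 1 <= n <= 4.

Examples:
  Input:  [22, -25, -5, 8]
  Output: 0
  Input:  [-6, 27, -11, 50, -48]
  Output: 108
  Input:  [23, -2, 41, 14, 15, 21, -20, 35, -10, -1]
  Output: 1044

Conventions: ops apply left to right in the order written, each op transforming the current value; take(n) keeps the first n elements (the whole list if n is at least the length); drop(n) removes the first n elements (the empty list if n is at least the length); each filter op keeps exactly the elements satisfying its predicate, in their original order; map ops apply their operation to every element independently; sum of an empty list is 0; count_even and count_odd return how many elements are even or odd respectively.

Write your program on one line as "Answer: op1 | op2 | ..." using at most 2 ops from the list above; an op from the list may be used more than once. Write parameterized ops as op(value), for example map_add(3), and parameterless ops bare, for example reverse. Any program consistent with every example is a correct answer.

map_mul(9) | sum

Check, running the answer program on each example:
  [22, -25, -5, 8] -> [198, -225, -45, 72] -> 0
  [-6, 27, -11, 50, -48] -> [-54, 243, -99, 450, -432] -> 108
  [23, -2, 41, 14, 15, 21, -20, 35, -10, -1] -> [207, -18, 369, 126, 135, 189, -180, 315, -90, -9] -> 1044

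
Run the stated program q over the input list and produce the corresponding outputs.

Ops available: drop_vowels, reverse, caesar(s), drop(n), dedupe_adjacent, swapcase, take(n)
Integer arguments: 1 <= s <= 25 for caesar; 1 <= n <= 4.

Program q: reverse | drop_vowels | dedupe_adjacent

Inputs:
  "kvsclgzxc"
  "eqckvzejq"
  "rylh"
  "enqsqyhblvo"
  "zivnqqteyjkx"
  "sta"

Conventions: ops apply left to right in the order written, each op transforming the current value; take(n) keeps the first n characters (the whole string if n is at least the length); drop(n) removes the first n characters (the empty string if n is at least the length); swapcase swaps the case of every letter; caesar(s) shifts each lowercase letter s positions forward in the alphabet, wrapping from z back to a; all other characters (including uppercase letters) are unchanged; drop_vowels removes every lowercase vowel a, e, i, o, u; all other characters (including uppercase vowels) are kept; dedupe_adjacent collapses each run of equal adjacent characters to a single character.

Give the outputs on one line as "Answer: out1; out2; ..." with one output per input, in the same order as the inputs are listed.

"cxzglcsvk"; "qjzvkcq"; "hlyr"; "vlbhyqsqn"; "xkjytqnvz"; "ts"

Execution, op by op:
  "kvsclgzxc" -> "cxzglcsvk" -> "cxzglcsvk" -> "cxzglcsvk"
  "eqckvzejq" -> "qjezvkcqe" -> "qjzvkcq" -> "qjzvkcq"
  "rylh" -> "hlyr" -> "hlyr" -> "hlyr"
  "enqsqyhblvo" -> "ovlbhyqsqne" -> "vlbhyqsqn" -> "vlbhyqsqn"
  "zivnqqteyjkx" -> "xkjyetqqnviz" -> "xkjytqqnvz" -> "xkjytqnvz"
  "sta" -> "ats" -> "ts" -> "ts"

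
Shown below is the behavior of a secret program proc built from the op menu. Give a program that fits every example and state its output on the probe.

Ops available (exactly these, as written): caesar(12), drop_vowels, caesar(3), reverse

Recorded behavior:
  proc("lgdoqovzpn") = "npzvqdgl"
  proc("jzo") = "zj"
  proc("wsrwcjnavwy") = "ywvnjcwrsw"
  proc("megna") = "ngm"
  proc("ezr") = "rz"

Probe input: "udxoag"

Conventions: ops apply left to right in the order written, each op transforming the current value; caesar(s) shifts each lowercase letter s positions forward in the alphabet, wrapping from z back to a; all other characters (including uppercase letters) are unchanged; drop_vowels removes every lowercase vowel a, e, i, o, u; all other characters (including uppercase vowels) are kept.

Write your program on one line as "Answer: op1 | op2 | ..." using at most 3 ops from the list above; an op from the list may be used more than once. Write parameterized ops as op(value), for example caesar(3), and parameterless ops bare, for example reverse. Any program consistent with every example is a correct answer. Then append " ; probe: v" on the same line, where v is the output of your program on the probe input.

drop_vowels | reverse ; probe: "gxd"

Check, running the answer program on each example:
  "lgdoqovzpn" -> "lgdqvzpn" -> "npzvqdgl"
  "jzo" -> "jz" -> "zj"
  "wsrwcjnavwy" -> "wsrwcjnvwy" -> "ywvnjcwrsw"
  "megna" -> "mgn" -> "ngm"
  "ezr" -> "zr" -> "rz"
  probe: "udxoag" -> "dxg" -> "gxd"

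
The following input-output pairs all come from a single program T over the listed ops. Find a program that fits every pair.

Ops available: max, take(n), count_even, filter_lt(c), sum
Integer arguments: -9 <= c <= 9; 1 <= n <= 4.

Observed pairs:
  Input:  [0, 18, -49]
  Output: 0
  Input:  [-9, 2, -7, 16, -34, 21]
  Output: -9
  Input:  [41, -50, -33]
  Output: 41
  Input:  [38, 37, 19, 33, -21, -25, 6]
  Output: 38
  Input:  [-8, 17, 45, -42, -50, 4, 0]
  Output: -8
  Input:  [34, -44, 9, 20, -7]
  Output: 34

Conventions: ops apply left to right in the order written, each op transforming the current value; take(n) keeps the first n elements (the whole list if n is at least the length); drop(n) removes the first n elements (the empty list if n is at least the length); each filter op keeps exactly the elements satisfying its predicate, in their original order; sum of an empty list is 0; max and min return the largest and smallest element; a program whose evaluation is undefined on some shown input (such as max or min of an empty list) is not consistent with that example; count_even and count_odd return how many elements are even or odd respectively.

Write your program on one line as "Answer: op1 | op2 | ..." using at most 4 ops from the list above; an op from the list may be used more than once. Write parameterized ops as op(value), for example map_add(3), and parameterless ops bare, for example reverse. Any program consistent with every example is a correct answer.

take(2) | take(1) | sum

Check, running the answer program on each example:
  [0, 18, -49] -> [0, 18] -> [0] -> 0
  [-9, 2, -7, 16, -34, 21] -> [-9, 2] -> [-9] -> -9
  [41, -50, -33] -> [41, -50] -> [41] -> 41
  [38, 37, 19, 33, -21, -25, 6] -> [38, 37] -> [38] -> 38
  [-8, 17, 45, -42, -50, 4, 0] -> [-8, 17] -> [-8] -> -8
  [34, -44, 9, 20, -7] -> [34, -44] -> [34] -> 34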